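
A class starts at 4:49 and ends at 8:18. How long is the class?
From 4:49 to 8:18:
(8 x 60 + 18) - (4 x 60 + 49) = 498 - 289 = 209 minutes
= 3 hours and 29 minutes

Final answer: 3 hours and 29 minutes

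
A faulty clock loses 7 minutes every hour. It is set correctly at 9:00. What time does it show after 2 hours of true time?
For every 60 true minutes, the faulty clock advances 60 - 7 = 53 minutes.
True elapsed: 2 hours = 120 minutes.
Faulty clock advances: 120 x 53/60 = 106 minutes (drift: 14 minutes behind).
Shown time: 9:00 + 106 minutes = 10:46.

Final answer: 10:46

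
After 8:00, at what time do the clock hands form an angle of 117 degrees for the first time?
At t minutes past 8:00, the hour hand is at 30 x 8 + 0.5t degrees and the minute hand is at 6t degrees.
The smaller angle between them is 117 degrees when |30H - 5.5t| = 117 or |30H - 5.5t| = 243.
With H = 8, solve 30 x 8 - 5.5t = +/- target for each target:
  t = (30 x 8 - 117) / 5.5 = 22.36
  t = (30 x 8 + 117) / 5.5 = 64.91 (outside (0, 60))
  t = (30 x 8 - 243) / 5.5 = -0.55 (outside (0, 60))
  t = (30 x 8 + 243) / 5.5 = 87.82 (outside (0, 60))
Valid solutions in (0, 60): {22.36} minutes.
The first occurrence is t = 22.36 minutes.
The hands form a 117-degree angle at 22.36 minutes past 8:00.

Final answer: 22.36 minutes past 8:00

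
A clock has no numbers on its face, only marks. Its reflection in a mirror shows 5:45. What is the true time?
Reflection across the vertical (12-6) axis maps a hand at angle A degrees to (360 - A) degrees, which sends a reading of T minutes past 12:00 to (720 - T) minutes past 12:00.
Mirror reads 5:45 = 345 minutes past 12:00.
Actual time: (720 - 345) mod 720 = 375 minutes = 6:15.

Final answer: 6:15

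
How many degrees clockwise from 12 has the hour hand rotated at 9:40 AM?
The hour hand moves 30 degrees per hour and 0.5 degrees per minute.
At 9:40: (9) x 30 + 40 x 0.5 = 270 + 20 = 290 degrees

Final answer: 290 degrees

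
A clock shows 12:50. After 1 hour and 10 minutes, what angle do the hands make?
First find the time 1 hour and 10 minutes after 12:50.
Total minutes: 12 x 60 + 50 + 1 x 60 + 10 = 840.
840 mod 720 = 120 minutes = 2:00.
Now compute the angle at 2:00:
Hour hand: 2 x 30 + 0 x 0.5 = 60 degrees
Minute hand: 0 x 6 = 0 degrees
Difference: |60 - 0| = 60 degrees
The angle is 60 degrees

Final answer: 60 degrees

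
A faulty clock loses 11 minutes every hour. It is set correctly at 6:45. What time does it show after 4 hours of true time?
For every 60 true minutes, the faulty clock advances 60 - 11 = 49 minutes.
True elapsed: 4 hours = 240 minutes.
Faulty clock advances: 240 x 49/60 = 196 minutes (drift: 44 minutes behind).
Shown time: 6:45 + 196 minutes = 10:01.

Final answer: 10:01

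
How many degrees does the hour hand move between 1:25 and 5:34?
The hour hand moves 0.5 degrees per minute.
Time elapsed: 5:34 - 1:25 = 249 minutes
Angular displacement: 249 x 0.5 = 124.5 degrees

Final answer: 124.5 degrees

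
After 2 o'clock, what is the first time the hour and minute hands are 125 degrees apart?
At t minutes past 2:00, the hour hand is at 30 x 2 + 0.5t degrees and the minute hand is at 6t degrees.
The smaller angle between them is 125 degrees when |30H - 5.5t| = 125 or |30H - 5.5t| = 235.
With H = 2, solve 30 x 2 - 5.5t = +/- target for each target:
  t = (30 x 2 - 125) / 5.5 = -11.82 (outside (0, 60))
  t = (30 x 2 + 125) / 5.5 = 33.64
  t = (30 x 2 - 235) / 5.5 = -31.82 (outside (0, 60))
  t = (30 x 2 + 235) / 5.5 = 53.64
Valid solutions in (0, 60): {33.64, 53.64} minutes.
The first occurrence is t = 33.64 minutes.
The hands form a 125-degree angle at 33.64 minutes past 2:00.

Final answer: 33.64 minutes past 2:00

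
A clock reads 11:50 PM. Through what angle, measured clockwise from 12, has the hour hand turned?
The hour hand moves 30 degrees per hour and 0.5 degrees per minute.
At 11:50: (11) x 30 + 50 x 0.5 = 330 + 25 = 355 degrees

Final answer: 355 degrees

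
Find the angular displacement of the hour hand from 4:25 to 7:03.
The hour hand moves 0.5 degrees per minute.
Time elapsed: 7:03 - 4:25 = 158 minutes
Angular displacement: 158 x 0.5 = 79 degrees

Final answer: 79 degrees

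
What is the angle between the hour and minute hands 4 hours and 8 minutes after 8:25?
First find the time 4 hours and 8 minutes after 8:25.
Total minutes: 8 x 60 + 25 + 4 x 60 + 8 = 753.
753 mod 720 = 33 minutes = 12:33.
Now compute the angle at 12:33:
Hour hand: 0 x 30 + 33 x 0.5 = 16.5 degrees
Minute hand: 33 x 6 = 198 degrees
Difference: |16.5 - 198| = 181.5 degrees
Smaller angle: 360 - 181.5 = 178.5 degrees

Final answer: 178.5 degrees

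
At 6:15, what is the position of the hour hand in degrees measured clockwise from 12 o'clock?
The hour hand moves 30 degrees per hour and 0.5 degrees per minute.
At 6:15: (6) x 30 + 15 x 0.5 = 180 + 7.5 = 187.5 degrees

Final answer: 187.5 degrees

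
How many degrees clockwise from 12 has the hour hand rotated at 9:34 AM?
The hour hand moves 30 degrees per hour and 0.5 degrees per minute.
At 9:34: (9) x 30 + 34 x 0.5 = 270 + 17 = 287 degrees

Final answer: 287 degrees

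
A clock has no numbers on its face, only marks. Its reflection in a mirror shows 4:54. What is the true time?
Reflection across the vertical (12-6) axis maps a hand at angle A degrees to (360 - A) degrees, which sends a reading of T minutes past 12:00 to (720 - T) minutes past 12:00.
Mirror reads 4:54 = 294 minutes past 12:00.
Actual time: (720 - 294) mod 720 = 426 minutes = 7:06.

Final answer: 7:06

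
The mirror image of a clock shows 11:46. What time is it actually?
Reflection across the vertical (12-6) axis maps a hand at angle A degrees to (360 - A) degrees, which sends a reading of T minutes past 12:00 to (720 - T) minutes past 12:00.
Mirror reads 11:46 = 706 minutes past 12:00.
Actual time: (720 - 706) mod 720 = 14 minutes = 12:14.

Final answer: 12:14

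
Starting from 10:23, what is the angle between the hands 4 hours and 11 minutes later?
First find the time 4 hours and 11 minutes after 10:23.
Total minutes: 10 x 60 + 23 + 4 x 60 + 11 = 874.
874 mod 720 = 154 minutes = 2:34.
Now compute the angle at 2:34:
Hour hand: 2 x 30 + 34 x 0.5 = 77 degrees
Minute hand: 34 x 6 = 204 degrees
Difference: |77 - 204| = 127 degrees
The angle is 127 degrees

Final answer: 127 degrees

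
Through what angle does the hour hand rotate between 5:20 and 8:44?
The hour hand moves 0.5 degrees per minute.
Time elapsed: 8:44 - 5:20 = 204 minutes
Angular displacement: 204 x 0.5 = 102 degrees

Final answer: 102 degrees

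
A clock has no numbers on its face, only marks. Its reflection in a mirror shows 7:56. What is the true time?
Reflection across the vertical (12-6) axis maps a hand at angle A degrees to (360 - A) degrees, which sends a reading of T minutes past 12:00 to (720 - T) minutes past 12:00.
Mirror reads 7:56 = 476 minutes past 12:00.
Actual time: (720 - 476) mod 720 = 244 minutes = 4:04.

Final answer: 4:04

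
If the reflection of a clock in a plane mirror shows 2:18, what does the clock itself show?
Reflection across the vertical (12-6) axis maps a hand at angle A degrees to (360 - A) degrees, which sends a reading of T minutes past 12:00 to (720 - T) minutes past 12:00.
Mirror reads 2:18 = 138 minutes past 12:00.
Actual time: (720 - 138) mod 720 = 582 minutes = 9:42.

Final answer: 9:42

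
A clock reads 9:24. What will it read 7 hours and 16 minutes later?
Starting time: 9:24
Adding 16 minutes to 24 minutes: 24 + 16 = 40 minutes
Adding 7 hours: 9 + 7 = 16 - 12 = 4
Final time: 4:40

Final answer: 4:40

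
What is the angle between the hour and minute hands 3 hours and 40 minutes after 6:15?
First find the time 3 hours and 40 minutes after 6:15.
Total minutes: 6 x 60 + 15 + 3 x 60 + 40 = 595.
595 mod 720 = 595 minutes = 9:55.
Now compute the angle at 9:55:
Hour hand: 9 x 30 + 55 x 0.5 = 297.5 degrees
Minute hand: 55 x 6 = 330 degrees
Difference: |297.5 - 330| = 32.5 degrees
The angle is 32.5 degrees

Final answer: 32.5 degrees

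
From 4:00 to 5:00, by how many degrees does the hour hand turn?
The hour hand moves 0.5 degrees per minute.
Time elapsed: 5:00 - 4:00 = 60 minutes
Angular displacement: 60 x 0.5 = 30 degrees

Final answer: 30 degrees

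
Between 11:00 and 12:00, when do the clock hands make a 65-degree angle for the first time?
At t minutes past 11:00, the hour hand is at 30 x 11 + 0.5t degrees and the minute hand is at 6t degrees.
The smaller angle between them is 65 degrees when |30H - 5.5t| = 65 or |30H - 5.5t| = 295.
With H = 11, solve 30 x 11 - 5.5t = +/- target for each target:
  t = (30 x 11 - 65) / 5.5 = 48.18
  t = (30 x 11 + 65) / 5.5 = 71.82 (outside (0, 60))
  t = (30 x 11 - 295) / 5.5 = 6.36
  t = (30 x 11 + 295) / 5.5 = 113.64 (outside (0, 60))
Valid solutions in (0, 60): {6.36, 48.18} minutes.
The first occurrence is t = 6.36 minutes.
The hands form a 65-degree angle at 6.36 minutes past 11:00.

Final answer: 6.36 minutes past 11:00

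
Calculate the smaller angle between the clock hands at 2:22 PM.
Hour hand position: 2 x 30 + 22 x 0.5 = 71 degrees
Minute hand position: 22 x 6 = 132 degrees
Difference: |71 - 132| = 61 degrees
The angle between the hands is 61 degrees

Final answer: 61 degrees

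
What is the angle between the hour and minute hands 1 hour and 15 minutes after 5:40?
First find the time 1 hour and 15 minutes after 5:40.
Total minutes: 5 x 60 + 40 + 1 x 60 + 15 = 415.
415 mod 720 = 415 minutes = 6:55.
Now compute the angle at 6:55:
Hour hand: 6 x 30 + 55 x 0.5 = 207.5 degrees
Minute hand: 55 x 6 = 330 degrees
Difference: |207.5 - 330| = 122.5 degrees
The angle is 122.5 degrees

Final answer: 122.5 degrees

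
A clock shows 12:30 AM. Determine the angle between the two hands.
Hour hand position: 0 x 30 + 30 x 0.5 = 15 degrees
Minute hand position: 30 x 6 = 180 degrees
Difference: |15 - 180| = 165 degrees
The angle between the hands is 165 degrees

Final answer: 165 degrees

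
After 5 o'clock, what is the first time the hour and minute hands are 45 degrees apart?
At t minutes past 5:00, the hour hand is at 30 x 5 + 0.5t degrees and the minute hand is at 6t degrees.
The smaller angle between them is 45 degrees when |30H - 5.5t| = 45 or |30H - 5.5t| = 315.
With H = 5, solve 30 x 5 - 5.5t = +/- target for each target:
  t = (30 x 5 - 45) / 5.5 = 19.09
  t = (30 x 5 + 45) / 5.5 = 35.45
  t = (30 x 5 - 315) / 5.5 = -30 (outside (0, 60))
  t = (30 x 5 + 315) / 5.5 = 84.55 (outside (0, 60))
Valid solutions in (0, 60): {19.09, 35.45} minutes.
The first occurrence is t = 19.09 minutes.
The hands form a 45-degree angle at 19.09 minutes past 5:00.

Final answer: 19.09 minutes past 5:00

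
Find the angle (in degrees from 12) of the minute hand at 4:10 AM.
The minute hand moves 6 degrees per minute.
At 4:10: 10 x 6 = 60 degrees

Final answer: 60 degrees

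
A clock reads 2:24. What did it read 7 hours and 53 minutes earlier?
Starting time: 2:24 = 144 total minutes past 12:00
Subtracting: 7 hours and 53 minutes = 473 minutes
144 - 473 = -329 (negative, add 12 hours = 720) = 391 minutes
= 6 hours and 31 minutes past 12:00 = 6:31

Final answer: 6:31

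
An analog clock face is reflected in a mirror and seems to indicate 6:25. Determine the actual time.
Reflection across the vertical (12-6) axis maps a hand at angle A degrees to (360 - A) degrees, which sends a reading of T minutes past 12:00 to (720 - T) minutes past 12:00.
Mirror reads 6:25 = 385 minutes past 12:00.
Actual time: (720 - 385) mod 720 = 335 minutes = 5:35.

Final answer: 5:35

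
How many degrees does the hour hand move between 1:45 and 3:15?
The hour hand moves 0.5 degrees per minute.
Time elapsed: 3:15 - 1:45 = 90 minutes
Angular displacement: 90 x 0.5 = 45 degrees

Final answer: 45 degrees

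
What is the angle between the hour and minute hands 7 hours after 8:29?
First find the time 7 hours after 8:29.
Total minutes: 8 x 60 + 29 + 7 x 60 + 0 = 929.
929 mod 720 = 209 minutes = 3:29.
Now compute the angle at 3:29:
Hour hand: 3 x 30 + 29 x 0.5 = 104.5 degrees
Minute hand: 29 x 6 = 174 degrees
Difference: |104.5 - 174| = 69.5 degrees
The angle is 69.5 degrees

Final answer: 69.5 degrees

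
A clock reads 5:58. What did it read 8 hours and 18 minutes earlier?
Starting time: 5:58 = 358 total minutes past 12:00
Subtracting: 8 hours and 18 minutes = 498 minutes
358 - 498 = -140 (negative, add 12 hours = 720) = 580 minutes
= 9 hours and 40 minutes past 12:00 = 9:40

Final answer: 9:40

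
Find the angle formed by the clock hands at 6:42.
Hour hand position: 6 x 30 + 42 x 0.5 = 201 degrees
Minute hand position: 42 x 6 = 252 degrees
Difference: |201 - 252| = 51 degrees
The angle between the hands is 51 degrees

Final answer: 51 degrees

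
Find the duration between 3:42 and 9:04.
From 3:42 to 9:04:
(9 x 60 + 4) - (3 x 60 + 42) = 544 - 222 = 322 minutes
= 5 hours and 22 minutes

Final answer: 5 hours and 22 minutes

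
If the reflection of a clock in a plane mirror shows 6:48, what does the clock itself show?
Reflection across the vertical (12-6) axis maps a hand at angle A degrees to (360 - A) degrees, which sends a reading of T minutes past 12:00 to (720 - T) minutes past 12:00.
Mirror reads 6:48 = 408 minutes past 12:00.
Actual time: (720 - 408) mod 720 = 312 minutes = 5:12.

Final answer: 5:12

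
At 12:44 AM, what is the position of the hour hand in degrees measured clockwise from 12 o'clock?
The hour hand moves 30 degrees per hour and 0.5 degrees per minute.
At 12:44: (0) x 30 + 44 x 0.5 = 0 + 22 = 22 degrees

Final answer: 22 degrees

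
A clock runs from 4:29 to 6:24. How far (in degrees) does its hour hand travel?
The hour hand moves 0.5 degrees per minute.
Time elapsed: 6:24 - 4:29 = 115 minutes
Angular displacement: 115 x 0.5 = 57.5 degrees

Final answer: 57.5 degrees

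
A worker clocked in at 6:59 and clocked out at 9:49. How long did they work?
From 6:59 to 9:49:
(9 x 60 + 49) - (6 x 60 + 59) = 589 - 419 = 170 minutes
= 2 hours and 50 minutes

Final answer: 2 hours and 50 minutes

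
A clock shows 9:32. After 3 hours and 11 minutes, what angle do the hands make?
First find the time 3 hours and 11 minutes after 9:32.
Total minutes: 9 x 60 + 32 + 3 x 60 + 11 = 763.
763 mod 720 = 43 minutes = 12:43.
Now compute the angle at 12:43:
Hour hand: 0 x 30 + 43 x 0.5 = 21.5 degrees
Minute hand: 43 x 6 = 258 degrees
Difference: |21.5 - 258| = 236.5 degrees
Smaller angle: 360 - 236.5 = 123.5 degrees

Final answer: 123.5 degrees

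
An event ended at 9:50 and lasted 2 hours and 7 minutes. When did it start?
Starting time: 9:50 = 590 total minutes past 12:00
Subtracting: 2 hours and 7 minutes = 127 minutes
590 - 127 = 463 minutes
= 7 hours and 43 minutes past 12:00 = 7:43

Final answer: 7:43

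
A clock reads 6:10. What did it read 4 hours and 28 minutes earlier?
Starting time: 6:10 = 370 total minutes past 12:00
Subtracting: 4 hours and 28 minutes = 268 minutes
370 - 268 = 102 minutes
= 1 hour and 42 minutes past 12:00 = 1:42

Final answer: 1:42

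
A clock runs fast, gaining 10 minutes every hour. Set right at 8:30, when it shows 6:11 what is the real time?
For every 60 true minutes, the faulty clock advances 70 minutes, so 1 faulty-clock minute corresponds to 60/70 true minutes.
From 8:30 to 6:11 on the faulty dial is 581 minutes.
True elapsed: 581 x 60/70 = 498 minutes = 8 hours and 18 minutes.
True time: 8:30 + 8 hours and 18 minutes = 4:48.

Final answer: 4:48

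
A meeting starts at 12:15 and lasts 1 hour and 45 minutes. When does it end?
Starting time: 12:15
Adding 45 minutes to 15 minutes: 15 + 45 = 60 minutes = 1 hour
Adding 1 hour: 12 + 1 + 1 (carry) = 14 - 12 = 2
Final time: 2:00

Final answer: 2:00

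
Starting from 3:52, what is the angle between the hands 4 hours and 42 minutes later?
First find the time 4 hours and 42 minutes after 3:52.
Total minutes: 3 x 60 + 52 + 4 x 60 + 42 = 514.
514 mod 720 = 514 minutes = 8:34.
Now compute the angle at 8:34:
Hour hand: 8 x 30 + 34 x 0.5 = 257 degrees
Minute hand: 34 x 6 = 204 degrees
Difference: |257 - 204| = 53 degrees
The angle is 53 degrees

Final answer: 53 degrees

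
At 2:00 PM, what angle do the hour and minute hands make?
Hour hand position: 2 x 30 + 0 x 0.5 = 60 degrees
Minute hand position: 0 x 6 = 0 degrees
Difference: |60 - 0| = 60 degrees
The angle between the hands is 60 degrees

Final answer: 60 degrees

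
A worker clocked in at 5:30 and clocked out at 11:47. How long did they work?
From 5:30 to 11:47:
(11 x 60 + 47) - (5 x 60 + 30) = 707 - 330 = 377 minutes
= 6 hours and 17 minutes

Final answer: 6 hours and 17 minutes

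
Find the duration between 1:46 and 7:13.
From 1:46 to 7:13:
(7 x 60 + 13) - (1 x 60 + 46) = 433 - 106 = 327 minutes
= 5 hours and 27 minutes

Final answer: 5 hours and 27 minutes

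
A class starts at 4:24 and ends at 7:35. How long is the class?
From 4:24 to 7:35:
(7 x 60 + 35) - (4 x 60 + 24) = 455 - 264 = 191 minutes
= 3 hours and 11 minutes

Final answer: 3 hours and 11 minutes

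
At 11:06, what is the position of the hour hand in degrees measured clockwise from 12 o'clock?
The hour hand moves 30 degrees per hour and 0.5 degrees per minute.
At 11:06: (11) x 30 + 6 x 0.5 = 330 + 3 = 333 degrees

Final answer: 333 degrees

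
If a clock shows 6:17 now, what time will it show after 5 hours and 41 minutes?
Starting time: 6:17
Adding 41 minutes to 17 minutes: 17 + 41 = 58 minutes
Adding 5 hours: 6 + 5 = 11
Final time: 11:58

Final answer: 11:58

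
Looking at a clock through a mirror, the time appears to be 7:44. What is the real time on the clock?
Reflection across the vertical (12-6) axis maps a hand at angle A degrees to (360 - A) degrees, which sends a reading of T minutes past 12:00 to (720 - T) minutes past 12:00.
Mirror reads 7:44 = 464 minutes past 12:00.
Actual time: (720 - 464) mod 720 = 256 minutes = 4:16.

Final answer: 4:16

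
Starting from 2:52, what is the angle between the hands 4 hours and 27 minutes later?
First find the time 4 hours and 27 minutes after 2:52.
Total minutes: 2 x 60 + 52 + 4 x 60 + 27 = 439.
439 mod 720 = 439 minutes = 7:19.
Now compute the angle at 7:19:
Hour hand: 7 x 30 + 19 x 0.5 = 219.5 degrees
Minute hand: 19 x 6 = 114 degrees
Difference: |219.5 - 114| = 105.5 degrees
The angle is 105.5 degrees

Final answer: 105.5 degrees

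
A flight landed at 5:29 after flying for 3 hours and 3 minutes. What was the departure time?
Starting time: 5:29 = 329 total minutes past 12:00
Subtracting: 3 hours and 3 minutes = 183 minutes
329 - 183 = 146 minutes
= 2 hours and 26 minutes past 12:00 = 2:26

Final answer: 2:26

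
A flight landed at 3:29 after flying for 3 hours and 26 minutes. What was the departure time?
Starting time: 3:29 = 209 total minutes past 12:00
Subtracting: 3 hours and 26 minutes = 206 minutes
209 - 206 = 3 minutes
= 3 minutes past 12:00 = 12:03

Final answer: 12:03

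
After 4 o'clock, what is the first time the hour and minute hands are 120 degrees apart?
At t minutes past 4:00, the hour hand is at 30 x 4 + 0.5t degrees and the minute hand is at 6t degrees.
The smaller angle between them is 120 degrees when |30H - 5.5t| = 120 or |30H - 5.5t| = 240.
With H = 4, solve 30 x 4 - 5.5t = +/- target for each target:
  t = (30 x 4 - 120) / 5.5 = 0 (outside (0, 60))
  t = (30 x 4 + 120) / 5.5 = 43.64
  t = (30 x 4 - 240) / 5.5 = -21.82 (outside (0, 60))
  t = (30 x 4 + 240) / 5.5 = 65.45 (outside (0, 60))
Valid solutions in (0, 60): {43.64} minutes.
The first occurrence is t = 43.64 minutes.
The hands form a 120-degree angle at 43.64 minutes past 4:00.

Final answer: 43.64 minutes past 4:00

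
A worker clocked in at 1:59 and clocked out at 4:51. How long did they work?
From 1:59 to 4:51:
(4 x 60 + 51) - (1 x 60 + 59) = 291 - 119 = 172 minutes
= 2 hours and 52 minutes

Final answer: 2 hours and 52 minutes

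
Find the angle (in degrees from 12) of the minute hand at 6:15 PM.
The minute hand moves 6 degrees per minute.
At 6:15: 15 x 6 = 90 degrees

Final answer: 90 degrees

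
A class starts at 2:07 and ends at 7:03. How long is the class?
From 2:07 to 7:03:
(7 x 60 + 3) - (2 x 60 + 7) = 423 - 127 = 296 minutes
= 4 hours and 56 minutes

Final answer: 4 hours and 56 minutes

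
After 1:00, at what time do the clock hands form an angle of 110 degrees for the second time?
At t minutes past 1:00, the hour hand is at 30 x 1 + 0.5t degrees and the minute hand is at 6t degrees.
The smaller angle between them is 110 degrees when |30H - 5.5t| = 110 or |30H - 5.5t| = 250.
With H = 1, solve 30 x 1 - 5.5t = +/- target for each target:
  t = (30 x 1 - 110) / 5.5 = -14.55 (outside (0, 60))
  t = (30 x 1 + 110) / 5.5 = 25.45
  t = (30 x 1 - 250) / 5.5 = -40 (outside (0, 60))
  t = (30 x 1 + 250) / 5.5 = 50.91
Valid solutions in (0, 60): {25.45, 50.91} minutes.
The second occurrence is t = 50.91 minutes.
The hands form a 110-degree angle at 50.91 minutes past 1:00.

Final answer: 50.91 minutes past 1:00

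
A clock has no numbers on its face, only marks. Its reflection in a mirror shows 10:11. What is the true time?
Reflection across the vertical (12-6) axis maps a hand at angle A degrees to (360 - A) degrees, which sends a reading of T minutes past 12:00 to (720 - T) minutes past 12:00.
Mirror reads 10:11 = 611 minutes past 12:00.
Actual time: (720 - 611) mod 720 = 109 minutes = 1:49.

Final answer: 1:49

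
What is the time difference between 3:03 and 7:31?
From 3:03 to 7:31:
(7 x 60 + 31) - (3 x 60 + 3) = 451 - 183 = 268 minutes
= 4 hours and 28 minutes

Final answer: 4 hours and 28 minutes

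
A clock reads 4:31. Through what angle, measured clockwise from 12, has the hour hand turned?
The hour hand moves 30 degrees per hour and 0.5 degrees per minute.
At 4:31: (4) x 30 + 31 x 0.5 = 120 + 15.5 = 135.5 degrees

Final answer: 135.5 degrees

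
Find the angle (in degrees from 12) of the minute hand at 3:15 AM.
The minute hand moves 6 degrees per minute.
At 3:15: 15 x 6 = 90 degrees

Final answer: 90 degrees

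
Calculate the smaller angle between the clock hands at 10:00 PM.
Hour hand position: 10 x 30 + 0 x 0.5 = 300 degrees
Minute hand position: 0 x 6 = 0 degrees
Difference: |300 - 0| = 300 degrees
Since 300 > 180, the smaller angle is 360 - 300 = 60 degrees

Final answer: 60 degrees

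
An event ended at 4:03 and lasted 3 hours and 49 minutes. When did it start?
Starting time: 4:03 = 243 total minutes past 12:00
Subtracting: 3 hours and 49 minutes = 229 minutes
243 - 229 = 14 minutes
= 14 minutes past 12:00 = 12:14

Final answer: 12:14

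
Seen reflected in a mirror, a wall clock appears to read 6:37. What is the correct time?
Reflection across the vertical (12-6) axis maps a hand at angle A degrees to (360 - A) degrees, which sends a reading of T minutes past 12:00 to (720 - T) minutes past 12:00.
Mirror reads 6:37 = 397 minutes past 12:00.
Actual time: (720 - 397) mod 720 = 323 minutes = 5:23.

Final answer: 5:23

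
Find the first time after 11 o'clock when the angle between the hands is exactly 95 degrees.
At t minutes past 11:00, the hour hand is at 30 x 11 + 0.5t degrees and the minute hand is at 6t degrees.
The smaller angle between them is 95 degrees when |30H - 5.5t| = 95 or |30H - 5.5t| = 265.
With H = 11, solve 30 x 11 - 5.5t = +/- target for each target:
  t = (30 x 11 - 95) / 5.5 = 42.73
  t = (30 x 11 + 95) / 5.5 = 77.27 (outside (0, 60))
  t = (30 x 11 - 265) / 5.5 = 11.82
  t = (30 x 11 + 265) / 5.5 = 108.18 (outside (0, 60))
Valid solutions in (0, 60): {11.82, 42.73} minutes.
The first occurrence is t = 11.82 minutes.
The hands form a 95-degree angle at 11.82 minutes past 11:00.

Final answer: 11.82 minutes past 11:00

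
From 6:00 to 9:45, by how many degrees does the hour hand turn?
The hour hand moves 0.5 degrees per minute.
Time elapsed: 9:45 - 6:00 = 225 minutes
Angular displacement: 225 x 0.5 = 112.5 degrees

Final answer: 112.5 degrees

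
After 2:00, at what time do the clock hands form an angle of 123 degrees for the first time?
At t minutes past 2:00, the hour hand is at 30 x 2 + 0.5t degrees and the minute hand is at 6t degrees.
The smaller angle between them is 123 degrees when |30H - 5.5t| = 123 or |30H - 5.5t| = 237.
With H = 2, solve 30 x 2 - 5.5t = +/- target for each target:
  t = (30 x 2 - 123) / 5.5 = -11.45 (outside (0, 60))
  t = (30 x 2 + 123) / 5.5 = 33.27
  t = (30 x 2 - 237) / 5.5 = -32.18 (outside (0, 60))
  t = (30 x 2 + 237) / 5.5 = 54
Valid solutions in (0, 60): {33.27, 54} minutes.
The first occurrence is t = 33.27 minutes.
The hands form a 123-degree angle at 33.27 minutes past 2:00.

Final answer: 33.27 minutes past 2:00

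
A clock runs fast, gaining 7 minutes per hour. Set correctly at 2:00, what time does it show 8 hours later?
For every 60 true minutes, the faulty clock advances 60 + 7 = 67 minutes.
True elapsed: 8 hours = 480 minutes.
Faulty clock advances: 480 x 67/60 = 536 minutes (drift: 56 minutes ahead).
Shown time: 2:00 + 536 minutes = 10:56.

Final answer: 10:56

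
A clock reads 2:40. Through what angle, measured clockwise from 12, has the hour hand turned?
The hour hand moves 30 degrees per hour and 0.5 degrees per minute.
At 2:40: (2) x 30 + 40 x 0.5 = 60 + 20 = 80 degrees

Final answer: 80 degrees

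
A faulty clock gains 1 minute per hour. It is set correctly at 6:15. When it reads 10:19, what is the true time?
For every 60 true minutes, the faulty clock advances 61 minutes, so 1 faulty-clock minute corresponds to 60/61 true minutes.
From 6:15 to 10:19 on the faulty dial is 244 minutes.
True elapsed: 244 x 60/61 = 240 minutes = 4 hours.
True time: 6:15 + 4 hours = 10:15.

Final answer: 10:15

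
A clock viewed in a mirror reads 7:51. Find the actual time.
Reflection across the vertical (12-6) axis maps a hand at angle A degrees to (360 - A) degrees, which sends a reading of T minutes past 12:00 to (720 - T) minutes past 12:00.
Mirror reads 7:51 = 471 minutes past 12:00.
Actual time: (720 - 471) mod 720 = 249 minutes = 4:09.

Final answer: 4:09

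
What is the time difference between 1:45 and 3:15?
From 1:45 to 3:15:
(3 x 60 + 15) - (1 x 60 + 45) = 195 - 105 = 90 minutes
= 1 hour and 30 minutes

Final answer: 1 hour and 30 minutes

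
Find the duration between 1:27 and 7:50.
From 1:27 to 7:50:
(7 x 60 + 50) - (1 x 60 + 27) = 470 - 87 = 383 minutes
= 6 hours and 23 minutes

Final answer: 6 hours and 23 minutes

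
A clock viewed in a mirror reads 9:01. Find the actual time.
Reflection across the vertical (12-6) axis maps a hand at angle A degrees to (360 - A) degrees, which sends a reading of T minutes past 12:00 to (720 - T) minutes past 12:00.
Mirror reads 9:01 = 541 minutes past 12:00.
Actual time: (720 - 541) mod 720 = 179 minutes = 2:59.

Final answer: 2:59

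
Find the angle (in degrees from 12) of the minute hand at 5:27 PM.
The minute hand moves 6 degrees per minute.
At 5:27: 27 x 6 = 162 degrees

Final answer: 162 degrees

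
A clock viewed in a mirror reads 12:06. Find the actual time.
Reflection across the vertical (12-6) axis maps a hand at angle A degrees to (360 - A) degrees, which sends a reading of T minutes past 12:00 to (720 - T) minutes past 12:00.
Mirror reads 12:06 = 6 minutes past 12:00.
Actual time: (720 - 6) mod 720 = 714 minutes = 11:54.

Final answer: 11:54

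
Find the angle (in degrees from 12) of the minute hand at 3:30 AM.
The minute hand moves 6 degrees per minute.
At 3:30: 30 x 6 = 180 degrees

Final answer: 180 degrees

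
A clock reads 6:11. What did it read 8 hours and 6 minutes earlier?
Starting time: 6:11 = 371 total minutes past 12:00
Subtracting: 8 hours and 6 minutes = 486 minutes
371 - 486 = -115 (negative, add 12 hours = 720) = 605 minutes
= 10 hours and 5 minutes past 12:00 = 10:05

Final answer: 10:05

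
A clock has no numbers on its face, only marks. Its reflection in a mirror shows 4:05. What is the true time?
Reflection across the vertical (12-6) axis maps a hand at angle A degrees to (360 - A) degrees, which sends a reading of T minutes past 12:00 to (720 - T) minutes past 12:00.
Mirror reads 4:05 = 245 minutes past 12:00.
Actual time: (720 - 245) mod 720 = 475 minutes = 7:55.

Final answer: 7:55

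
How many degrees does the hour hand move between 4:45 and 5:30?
The hour hand moves 0.5 degrees per minute.
Time elapsed: 5:30 - 4:45 = 45 minutes
Angular displacement: 45 x 0.5 = 22.5 degrees

Final answer: 22.5 degrees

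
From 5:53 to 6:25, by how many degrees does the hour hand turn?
The hour hand moves 0.5 degrees per minute.
Time elapsed: 6:25 - 5:53 = 32 minutes
Angular displacement: 32 x 0.5 = 16 degrees

Final answer: 16 degrees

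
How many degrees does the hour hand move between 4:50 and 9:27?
The hour hand moves 0.5 degrees per minute.
Time elapsed: 9:27 - 4:50 = 277 minutes
Angular displacement: 277 x 0.5 = 138.5 degrees

Final answer: 138.5 degrees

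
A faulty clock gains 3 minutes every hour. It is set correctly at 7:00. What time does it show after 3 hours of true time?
For every 60 true minutes, the faulty clock advances 60 + 3 = 63 minutes.
True elapsed: 3 hours = 180 minutes.
Faulty clock advances: 180 x 63/60 = 189 minutes (drift: 9 minutes ahead).
Shown time: 7:00 + 189 minutes = 10:09.

Final answer: 10:09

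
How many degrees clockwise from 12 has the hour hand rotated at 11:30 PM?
The hour hand moves 30 degrees per hour and 0.5 degrees per minute.
At 11:30: (11) x 30 + 30 x 0.5 = 330 + 15 = 345 degrees

Final answer: 345 degrees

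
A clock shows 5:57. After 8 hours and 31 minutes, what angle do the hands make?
First find the time 8 hours and 31 minutes after 5:57.
Total minutes: 5 x 60 + 57 + 8 x 60 + 31 = 868.
868 mod 720 = 148 minutes = 2:28.
Now compute the angle at 2:28:
Hour hand: 2 x 30 + 28 x 0.5 = 74 degrees
Minute hand: 28 x 6 = 168 degrees
Difference: |74 - 168| = 94 degrees
The angle is 94 degrees

Final answer: 94 degrees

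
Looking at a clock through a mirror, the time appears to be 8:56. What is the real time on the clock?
Reflection across the vertical (12-6) axis maps a hand at angle A degrees to (360 - A) degrees, which sends a reading of T minutes past 12:00 to (720 - T) minutes past 12:00.
Mirror reads 8:56 = 536 minutes past 12:00.
Actual time: (720 - 536) mod 720 = 184 minutes = 3:04.

Final answer: 3:04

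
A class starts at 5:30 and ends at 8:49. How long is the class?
From 5:30 to 8:49:
(8 x 60 + 49) - (5 x 60 + 30) = 529 - 330 = 199 minutes
= 3 hours and 19 minutes

Final answer: 3 hours and 19 minutes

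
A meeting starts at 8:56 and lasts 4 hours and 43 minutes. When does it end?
Starting time: 8:56
Adding 43 minutes to 56 minutes: 56 + 43 = 99 minutes = 1 hour and 39 minutes
Adding 4 hours: 8 + 4 + 1 (carry) = 13 - 12 = 1
Final time: 1:39

Final answer: 1:39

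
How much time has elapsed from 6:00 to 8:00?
From 6:00 to 8:00:
(8 x 60 + 0) - (6 x 60 + 0) = 480 - 360 = 120 minutes
= 2 hours

Final answer: 2 hours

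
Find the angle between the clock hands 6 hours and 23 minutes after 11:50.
First find the time 6 hours and 23 minutes after 11:50.
Total minutes: 11 x 60 + 50 + 6 x 60 + 23 = 1093.
1093 mod 720 = 373 minutes = 6:13.
Now compute the angle at 6:13:
Hour hand: 6 x 30 + 13 x 0.5 = 186.5 degrees
Minute hand: 13 x 6 = 78 degrees
Difference: |186.5 - 78| = 108.5 degrees
The angle is 108.5 degrees

Final answer: 108.5 degrees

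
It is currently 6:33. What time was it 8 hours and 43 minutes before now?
Starting time: 6:33 = 393 total minutes past 12:00
Subtracting: 8 hours and 43 minutes = 523 minutes
393 - 523 = -130 (negative, add 12 hours = 720) = 590 minutes
= 9 hours and 50 minutes past 12:00 = 9:50

Final answer: 9:50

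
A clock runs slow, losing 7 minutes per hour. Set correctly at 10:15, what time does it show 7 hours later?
For every 60 true minutes, the faulty clock advances 60 - 7 = 53 minutes.
True elapsed: 7 hours = 420 minutes.
Faulty clock advances: 420 x 53/60 = 371 minutes (drift: 49 minutes behind).
Shown time: 10:15 + 371 minutes = 4:26.

Final answer: 4:26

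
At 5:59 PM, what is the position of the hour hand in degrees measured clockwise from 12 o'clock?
The hour hand moves 30 degrees per hour and 0.5 degrees per minute.
At 5:59: (5) x 30 + 59 x 0.5 = 150 + 29.5 = 179.5 degrees

Final answer: 179.5 degrees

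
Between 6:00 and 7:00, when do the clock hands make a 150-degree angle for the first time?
At t minutes past 6:00, the hour hand is at 30 x 6 + 0.5t degrees and the minute hand is at 6t degrees.
The smaller angle between them is 150 degrees when |30H - 5.5t| = 150 or |30H - 5.5t| = 210.
With H = 6, solve 30 x 6 - 5.5t = +/- target for each target:
  t = (30 x 6 - 150) / 5.5 = 5.45
  t = (30 x 6 + 150) / 5.5 = 60 (outside (0, 60))
  t = (30 x 6 - 210) / 5.5 = -5.45 (outside (0, 60))
  t = (30 x 6 + 210) / 5.5 = 70.91 (outside (0, 60))
Valid solutions in (0, 60): {5.45} minutes.
The first occurrence is t = 5.45 minutes.
The hands form a 150-degree angle at 5.45 minutes past 6:00.

Final answer: 5.45 minutes past 6:00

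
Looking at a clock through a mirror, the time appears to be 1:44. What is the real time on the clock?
Reflection across the vertical (12-6) axis maps a hand at angle A degrees to (360 - A) degrees, which sends a reading of T minutes past 12:00 to (720 - T) minutes past 12:00.
Mirror reads 1:44 = 104 minutes past 12:00.
Actual time: (720 - 104) mod 720 = 616 minutes = 10:16.

Final answer: 10:16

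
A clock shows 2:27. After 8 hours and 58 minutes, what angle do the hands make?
First find the time 8 hours and 58 minutes after 2:27.
Total minutes: 2 x 60 + 27 + 8 x 60 + 58 = 685.
685 mod 720 = 685 minutes = 11:25.
Now compute the angle at 11:25:
Hour hand: 11 x 30 + 25 x 0.5 = 342.5 degrees
Minute hand: 25 x 6 = 150 degrees
Difference: |342.5 - 150| = 192.5 degrees
Smaller angle: 360 - 192.5 = 167.5 degrees

Final answer: 167.5 degrees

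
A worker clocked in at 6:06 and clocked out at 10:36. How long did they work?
From 6:06 to 10:36:
(10 x 60 + 36) - (6 x 60 + 6) = 636 - 366 = 270 minutes
= 4 hours and 30 minutes

Final answer: 4 hours and 30 minutes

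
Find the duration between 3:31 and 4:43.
From 3:31 to 4:43:
(4 x 60 + 43) - (3 x 60 + 31) = 283 - 211 = 72 minutes
= 1 hour and 12 minutes

Final answer: 1 hour and 12 minutes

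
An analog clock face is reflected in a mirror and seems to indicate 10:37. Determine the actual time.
Reflection across the vertical (12-6) axis maps a hand at angle A degrees to (360 - A) degrees, which sends a reading of T minutes past 12:00 to (720 - T) minutes past 12:00.
Mirror reads 10:37 = 637 minutes past 12:00.
Actual time: (720 - 637) mod 720 = 83 minutes = 1:23.

Final answer: 1:23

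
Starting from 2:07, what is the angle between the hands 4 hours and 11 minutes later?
First find the time 4 hours and 11 minutes after 2:07.
Total minutes: 2 x 60 + 7 + 4 x 60 + 11 = 378.
378 mod 720 = 378 minutes = 6:18.
Now compute the angle at 6:18:
Hour hand: 6 x 30 + 18 x 0.5 = 189 degrees
Minute hand: 18 x 6 = 108 degrees
Difference: |189 - 108| = 81 degrees
The angle is 81 degrees

Final answer: 81 degrees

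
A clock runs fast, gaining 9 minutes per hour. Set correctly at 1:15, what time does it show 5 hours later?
For every 60 true minutes, the faulty clock advances 60 + 9 = 69 minutes.
True elapsed: 5 hours = 300 minutes.
Faulty clock advances: 300 x 69/60 = 345 minutes (drift: 45 minutes ahead).
Shown time: 1:15 + 345 minutes = 7:00.

Final answer: 7:00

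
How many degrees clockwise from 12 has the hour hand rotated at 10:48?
The hour hand moves 30 degrees per hour and 0.5 degrees per minute.
At 10:48: (10) x 30 + 48 x 0.5 = 300 + 24 = 324 degrees

Final answer: 324 degrees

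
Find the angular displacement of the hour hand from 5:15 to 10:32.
The hour hand moves 0.5 degrees per minute.
Time elapsed: 10:32 - 5:15 = 317 minutes
Angular displacement: 317 x 0.5 = 158.5 degrees

Final answer: 158.5 degrees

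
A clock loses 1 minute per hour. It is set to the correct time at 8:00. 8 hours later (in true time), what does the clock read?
For every 60 true minutes, the faulty clock advances 60 - 1 = 59 minutes.
True elapsed: 8 hours = 480 minutes.
Faulty clock advances: 480 x 59/60 = 472 minutes (drift: 8 minutes behind).
Shown time: 8:00 + 472 minutes = 3:52.

Final answer: 3:52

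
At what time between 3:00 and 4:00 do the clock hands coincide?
The minute hand gains 5.5 degrees per minute on the hour hand.
At 3:00, the hour hand is at 90 degrees and the minute hand is at 0 degrees.
The gap is 90 degrees. Time to close: 90/5.5 = 60 x 3/11 = 16.36 minutes.
The hands overlap at 16.36 minutes past 3:00.

Final answer: 16.36 minutes past 3:00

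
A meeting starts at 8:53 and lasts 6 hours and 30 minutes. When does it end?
Starting time: 8:53
Adding 30 minutes to 53 minutes: 53 + 30 = 83 minutes = 1 hour and 23 minutes
Adding 6 hours: 8 + 6 + 1 (carry) = 15 - 12 = 3
Final time: 3:23

Final answer: 3:23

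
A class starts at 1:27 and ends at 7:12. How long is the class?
From 1:27 to 7:12:
(7 x 60 + 12) - (1 x 60 + 27) = 432 - 87 = 345 minutes
= 5 hours and 45 minutes

Final answer: 5 hours and 45 minutes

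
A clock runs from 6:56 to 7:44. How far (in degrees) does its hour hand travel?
The hour hand moves 0.5 degrees per minute.
Time elapsed: 7:44 - 6:56 = 48 minutes
Angular displacement: 48 x 0.5 = 24 degrees

Final answer: 24 degrees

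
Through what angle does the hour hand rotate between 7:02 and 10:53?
The hour hand moves 0.5 degrees per minute.
Time elapsed: 10:53 - 7:02 = 231 minutes
Angular displacement: 231 x 0.5 = 115.5 degrees

Final answer: 115.5 degrees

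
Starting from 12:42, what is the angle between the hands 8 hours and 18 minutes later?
First find the time 8 hours and 18 minutes after 12:42.
Total minutes: 12 x 60 + 42 + 8 x 60 + 18 = 1260.
1260 mod 720 = 540 minutes = 9:00.
Now compute the angle at 9:00:
Hour hand: 9 x 30 + 0 x 0.5 = 270 degrees
Minute hand: 0 x 6 = 0 degrees
Difference: |270 - 0| = 270 degrees
Smaller angle: 360 - 270 = 90 degrees

Final answer: 90 degrees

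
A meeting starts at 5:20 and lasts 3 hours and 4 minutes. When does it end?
Starting time: 5:20
Adding 4 minutes to 20 minutes: 20 + 4 = 24 minutes
Adding 3 hours: 5 + 3 = 8
Final time: 8:24

Final answer: 8:24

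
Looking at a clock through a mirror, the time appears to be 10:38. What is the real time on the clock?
Reflection across the vertical (12-6) axis maps a hand at angle A degrees to (360 - A) degrees, which sends a reading of T minutes past 12:00 to (720 - T) minutes past 12:00.
Mirror reads 10:38 = 638 minutes past 12:00.
Actual time: (720 - 638) mod 720 = 82 minutes = 1:22.

Final answer: 1:22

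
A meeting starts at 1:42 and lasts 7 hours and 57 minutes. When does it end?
Starting time: 1:42
Adding 57 minutes to 42 minutes: 42 + 57 = 99 minutes = 1 hour and 39 minutes
Adding 7 hours: 1 + 7 + 1 (carry) = 9
Final time: 9:39

Final answer: 9:39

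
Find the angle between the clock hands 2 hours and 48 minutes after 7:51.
First find the time 2 hours and 48 minutes after 7:51.
Total minutes: 7 x 60 + 51 + 2 x 60 + 48 = 639.
639 mod 720 = 639 minutes = 10:39.
Now compute the angle at 10:39:
Hour hand: 10 x 30 + 39 x 0.5 = 319.5 degrees
Minute hand: 39 x 6 = 234 degrees
Difference: |319.5 - 234| = 85.5 degrees
The angle is 85.5 degrees

Final answer: 85.5 degrees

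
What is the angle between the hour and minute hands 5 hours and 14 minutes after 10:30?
First find the time 5 hours and 14 minutes after 10:30.
Total minutes: 10 x 60 + 30 + 5 x 60 + 14 = 944.
944 mod 720 = 224 minutes = 3:44.
Now compute the angle at 3:44:
Hour hand: 3 x 30 + 44 x 0.5 = 112 degrees
Minute hand: 44 x 6 = 264 degrees
Difference: |112 - 264| = 152 degrees
The angle is 152 degrees

Final answer: 152 degrees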